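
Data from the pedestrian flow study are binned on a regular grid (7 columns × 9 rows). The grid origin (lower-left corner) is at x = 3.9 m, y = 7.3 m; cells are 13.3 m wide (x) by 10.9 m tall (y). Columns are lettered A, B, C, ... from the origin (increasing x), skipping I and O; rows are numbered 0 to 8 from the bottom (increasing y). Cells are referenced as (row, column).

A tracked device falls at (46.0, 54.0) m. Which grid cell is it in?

(4, D)

Column index: ⌊(46.0 − 3.9) / 13.3⌋ = ⌊3.165⌋ = 3 → column D
Row offset from origin: ⌊(54.0 − 7.3) / 10.9⌋ = ⌊4.284⌋ = 4 → row 4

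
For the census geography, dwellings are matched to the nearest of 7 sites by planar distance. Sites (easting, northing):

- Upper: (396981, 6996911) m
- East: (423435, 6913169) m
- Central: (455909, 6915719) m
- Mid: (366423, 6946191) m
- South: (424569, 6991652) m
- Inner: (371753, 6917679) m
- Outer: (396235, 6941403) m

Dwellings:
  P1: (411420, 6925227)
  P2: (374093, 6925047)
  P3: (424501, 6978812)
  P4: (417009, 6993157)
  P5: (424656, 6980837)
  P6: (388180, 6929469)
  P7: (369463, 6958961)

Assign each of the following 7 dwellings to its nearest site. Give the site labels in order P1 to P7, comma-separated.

East, Inner, South, South, South, Outer, Mid

P1 → East (d²=289755589.00)
P2 → Inner (d²=59763024.00)
P3 → South (d²=164870224.00)
P4 → South (d²=59418625.00)
P5 → South (d²=116971794.00)
P6 → Outer (d²=207303381.00)
P7 → Mid (d²=172314500.00)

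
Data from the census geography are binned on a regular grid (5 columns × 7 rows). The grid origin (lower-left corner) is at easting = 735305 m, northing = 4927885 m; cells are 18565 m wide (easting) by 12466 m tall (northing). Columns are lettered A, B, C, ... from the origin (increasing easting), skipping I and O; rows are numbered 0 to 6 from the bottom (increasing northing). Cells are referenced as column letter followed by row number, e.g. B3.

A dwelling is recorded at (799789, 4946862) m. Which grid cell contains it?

Column index: ⌊(799789 − 735305) / 18565⌋ = ⌊3.473⌋ = 3 → column D
Row offset from origin: ⌊(4946862 − 4927885) / 12466⌋ = ⌊1.522⌋ = 1 → row 1

D1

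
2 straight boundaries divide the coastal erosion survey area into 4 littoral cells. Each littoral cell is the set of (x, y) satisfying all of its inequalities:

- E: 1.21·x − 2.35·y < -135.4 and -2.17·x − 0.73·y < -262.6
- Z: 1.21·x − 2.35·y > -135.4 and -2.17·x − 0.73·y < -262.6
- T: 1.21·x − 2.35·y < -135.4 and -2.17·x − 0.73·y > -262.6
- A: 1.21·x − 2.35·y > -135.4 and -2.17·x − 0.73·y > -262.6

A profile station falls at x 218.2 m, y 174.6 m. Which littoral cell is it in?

1.21·218.2 − 2.35·174.6 = -146.288, which is < -135.4
-2.17·218.2 − 0.73·174.6 = -600.952, which is < -262.6
This sign pattern matches E.

E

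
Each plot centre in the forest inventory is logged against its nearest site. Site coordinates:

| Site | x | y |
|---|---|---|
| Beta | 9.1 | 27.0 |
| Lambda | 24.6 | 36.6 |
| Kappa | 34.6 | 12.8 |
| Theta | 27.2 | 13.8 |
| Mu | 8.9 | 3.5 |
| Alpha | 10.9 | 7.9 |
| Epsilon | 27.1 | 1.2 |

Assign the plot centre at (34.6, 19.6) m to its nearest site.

Squared distances to each site:
Beta: 705.010; Lambda: 389.000; Kappa: 46.240; Theta: 88.400; Mu: 919.700; Alpha: 698.580; Epsilon: 394.810.
Minimum at Kappa.

Kappa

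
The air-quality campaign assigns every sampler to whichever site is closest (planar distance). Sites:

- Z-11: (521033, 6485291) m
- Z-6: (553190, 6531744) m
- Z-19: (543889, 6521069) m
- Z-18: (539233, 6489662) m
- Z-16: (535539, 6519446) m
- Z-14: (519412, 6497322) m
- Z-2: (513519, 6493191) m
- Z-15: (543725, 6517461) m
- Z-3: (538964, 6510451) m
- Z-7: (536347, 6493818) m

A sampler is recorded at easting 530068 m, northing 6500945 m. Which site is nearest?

Z-7

Squared distances to each site:
Z-11: 326678941.000; Z-6: 1483205285.000; Z-19: 595995417.000; Z-18: 211303314.000; Z-16: 372218842.000; Z-14: 126676465.000; Z-2: 333993917.000; Z-15: 459291905.000; Z-3: 169502852.000; Z-7: 90219970.000.
Minimum at Z-7.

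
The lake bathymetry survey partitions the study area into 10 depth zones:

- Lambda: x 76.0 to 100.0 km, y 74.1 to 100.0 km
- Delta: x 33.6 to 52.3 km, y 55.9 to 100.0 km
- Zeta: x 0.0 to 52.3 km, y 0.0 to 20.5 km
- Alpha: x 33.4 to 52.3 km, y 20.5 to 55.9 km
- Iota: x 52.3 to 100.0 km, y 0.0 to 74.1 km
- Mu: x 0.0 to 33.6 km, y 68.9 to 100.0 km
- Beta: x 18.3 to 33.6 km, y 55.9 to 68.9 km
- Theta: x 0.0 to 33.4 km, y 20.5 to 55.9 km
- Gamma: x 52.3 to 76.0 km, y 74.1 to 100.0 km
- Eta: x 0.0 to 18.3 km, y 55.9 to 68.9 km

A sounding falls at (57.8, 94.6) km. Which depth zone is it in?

Gamma

The point has x = 57.8 and y = 94.6.
Only Gamma satisfies 52.3 ≤ x ≤ 76.0 and 74.1 ≤ y ≤ 100.0.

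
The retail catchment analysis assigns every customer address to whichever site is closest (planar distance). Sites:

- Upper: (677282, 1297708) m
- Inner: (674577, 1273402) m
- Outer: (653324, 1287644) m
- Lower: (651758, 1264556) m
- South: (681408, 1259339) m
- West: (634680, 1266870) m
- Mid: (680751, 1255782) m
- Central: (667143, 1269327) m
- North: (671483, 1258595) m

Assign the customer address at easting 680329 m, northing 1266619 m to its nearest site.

South

Squared distances to each site:
Upper: 975810130.000; Inner: 79094593.000; Outer: 1171320650.000; Lower: 820558010.000; South: 54162641.000; West: 2083894202.000; Mid: 117618653.000; Central: 181203860.000; North: 142636292.000.
Minimum at South.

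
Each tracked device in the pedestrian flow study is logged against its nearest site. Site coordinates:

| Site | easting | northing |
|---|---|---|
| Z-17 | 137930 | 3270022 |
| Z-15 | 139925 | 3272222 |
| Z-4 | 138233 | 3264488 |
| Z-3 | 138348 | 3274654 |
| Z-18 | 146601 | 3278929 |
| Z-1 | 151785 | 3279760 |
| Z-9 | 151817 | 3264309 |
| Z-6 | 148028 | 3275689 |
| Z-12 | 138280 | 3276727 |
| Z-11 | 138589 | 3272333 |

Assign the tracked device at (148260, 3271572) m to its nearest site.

Squared distances to each site:
Z-17: 109111400.000; Z-15: 69894725.000; Z-4: 150723785.000; Z-3: 107746468.000; Z-18: 56877730.000; Z-1: 79468969.000; Z-9: 65403418.000; Z-6: 17003513.000; Z-12: 126174425.000; Z-11: 94107362.000.
Minimum at Z-6.

Z-6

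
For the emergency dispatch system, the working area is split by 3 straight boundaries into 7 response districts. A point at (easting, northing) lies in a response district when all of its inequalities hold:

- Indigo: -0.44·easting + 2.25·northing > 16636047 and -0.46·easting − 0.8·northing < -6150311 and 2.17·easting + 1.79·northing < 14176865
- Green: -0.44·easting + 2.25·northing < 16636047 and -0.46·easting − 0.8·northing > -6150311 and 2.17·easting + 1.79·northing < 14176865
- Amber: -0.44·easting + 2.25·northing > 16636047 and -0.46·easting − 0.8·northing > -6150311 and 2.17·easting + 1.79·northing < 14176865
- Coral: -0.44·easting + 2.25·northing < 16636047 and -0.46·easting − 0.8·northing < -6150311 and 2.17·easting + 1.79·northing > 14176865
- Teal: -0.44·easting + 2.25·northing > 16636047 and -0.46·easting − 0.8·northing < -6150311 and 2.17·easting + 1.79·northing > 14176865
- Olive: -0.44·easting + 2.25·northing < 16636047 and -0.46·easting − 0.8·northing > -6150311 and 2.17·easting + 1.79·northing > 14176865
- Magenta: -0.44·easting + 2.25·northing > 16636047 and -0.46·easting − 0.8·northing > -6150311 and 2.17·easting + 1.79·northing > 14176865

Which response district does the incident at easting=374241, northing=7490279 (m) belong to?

Teal

-0.44·374241 + 2.25·7490279 = 16688461.710, which is > 16636047
-0.46·374241 − 0.8·7490279 = -6164374.060, which is < -6150311
2.17·374241 + 1.79·7490279 = 14219702.380, which is > 14176865
This sign pattern matches Teal.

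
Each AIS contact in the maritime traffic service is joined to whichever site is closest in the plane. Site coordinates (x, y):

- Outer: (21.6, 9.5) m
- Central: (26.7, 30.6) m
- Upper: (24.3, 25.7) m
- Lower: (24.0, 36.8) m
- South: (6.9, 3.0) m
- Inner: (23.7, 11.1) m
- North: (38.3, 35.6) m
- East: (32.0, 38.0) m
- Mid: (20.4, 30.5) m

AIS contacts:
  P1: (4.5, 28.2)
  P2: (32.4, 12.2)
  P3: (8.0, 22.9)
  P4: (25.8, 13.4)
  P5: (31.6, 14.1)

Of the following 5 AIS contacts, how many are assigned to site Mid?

2

P1 → Mid
P2 → Inner
P3 → Mid
P4 → Inner
P5 → Inner
2 of the 5 go to Mid.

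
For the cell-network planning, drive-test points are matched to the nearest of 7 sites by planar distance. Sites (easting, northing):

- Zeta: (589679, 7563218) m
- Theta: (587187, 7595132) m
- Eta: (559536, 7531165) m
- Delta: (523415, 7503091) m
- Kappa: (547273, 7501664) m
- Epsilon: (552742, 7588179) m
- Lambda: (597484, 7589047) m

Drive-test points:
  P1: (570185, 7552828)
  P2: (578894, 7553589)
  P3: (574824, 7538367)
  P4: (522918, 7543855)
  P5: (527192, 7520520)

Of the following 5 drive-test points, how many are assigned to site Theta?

0

P1 → Zeta
P2 → Zeta
P3 → Eta
P4 → Eta
P5 → Delta
0 of the 5 go to Theta.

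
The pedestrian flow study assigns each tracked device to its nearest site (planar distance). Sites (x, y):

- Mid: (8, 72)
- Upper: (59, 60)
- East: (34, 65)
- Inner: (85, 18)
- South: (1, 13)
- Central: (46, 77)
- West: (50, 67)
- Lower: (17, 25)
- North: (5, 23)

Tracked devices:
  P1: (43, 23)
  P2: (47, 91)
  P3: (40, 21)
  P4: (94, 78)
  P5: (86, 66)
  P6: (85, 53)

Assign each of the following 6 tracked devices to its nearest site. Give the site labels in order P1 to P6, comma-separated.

P1 → Lower (d²=680.00)
P2 → Central (d²=197.00)
P3 → Lower (d²=545.00)
P4 → Upper (d²=1549.00)
P5 → Upper (d²=765.00)
P6 → Upper (d²=725.00)

Lower, Central, Lower, Upper, Upper, Upper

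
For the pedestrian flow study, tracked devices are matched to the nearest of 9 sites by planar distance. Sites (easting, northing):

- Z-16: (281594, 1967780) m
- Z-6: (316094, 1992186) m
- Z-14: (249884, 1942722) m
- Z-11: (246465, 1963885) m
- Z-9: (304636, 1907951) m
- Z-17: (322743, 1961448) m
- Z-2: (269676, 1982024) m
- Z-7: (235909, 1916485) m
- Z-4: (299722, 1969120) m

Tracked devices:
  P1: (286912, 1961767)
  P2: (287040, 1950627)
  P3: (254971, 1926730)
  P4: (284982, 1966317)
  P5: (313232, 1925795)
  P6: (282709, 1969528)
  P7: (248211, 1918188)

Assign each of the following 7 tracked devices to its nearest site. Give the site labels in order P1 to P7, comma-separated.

P1 → Z-16 (d²=64437293.00)
P2 → Z-16 (d²=323884325.00)
P3 → Z-14 (d²=281621633.00)
P4 → Z-16 (d²=13618913.00)
P5 → Z-9 (d²=392299552.00)
P6 → Z-16 (d²=4298729.00)
P7 → Z-7 (d²=154239413.00)

Z-16, Z-16, Z-14, Z-16, Z-9, Z-16, Z-7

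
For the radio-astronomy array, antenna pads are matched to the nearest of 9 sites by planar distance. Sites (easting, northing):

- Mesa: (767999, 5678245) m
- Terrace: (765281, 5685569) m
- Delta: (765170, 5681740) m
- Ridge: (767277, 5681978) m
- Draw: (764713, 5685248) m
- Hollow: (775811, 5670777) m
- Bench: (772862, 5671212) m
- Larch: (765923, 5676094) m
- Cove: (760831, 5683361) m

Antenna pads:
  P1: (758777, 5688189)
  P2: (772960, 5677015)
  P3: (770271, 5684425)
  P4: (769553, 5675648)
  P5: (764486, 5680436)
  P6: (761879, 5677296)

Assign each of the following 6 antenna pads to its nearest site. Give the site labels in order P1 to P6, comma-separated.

Cove, Mesa, Ridge, Mesa, Delta, Larch

P1 → Cove (d²=27528500.00)
P2 → Mesa (d²=26124421.00)
P3 → Ridge (d²=14951845.00)
P4 → Mesa (d²=9159325.00)
P5 → Delta (d²=2168272.00)
P6 → Larch (d²=17798740.00)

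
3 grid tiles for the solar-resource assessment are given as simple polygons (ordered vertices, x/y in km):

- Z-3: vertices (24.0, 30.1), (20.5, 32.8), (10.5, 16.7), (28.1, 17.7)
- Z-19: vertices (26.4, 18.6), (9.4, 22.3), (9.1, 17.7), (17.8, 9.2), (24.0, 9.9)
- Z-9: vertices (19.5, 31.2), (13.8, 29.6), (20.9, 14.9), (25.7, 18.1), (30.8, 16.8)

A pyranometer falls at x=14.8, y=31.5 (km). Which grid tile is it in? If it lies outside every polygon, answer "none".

Cast a ray rightward from (14.8, 31.5). For each polygon, the edges (by vertex number in listed order) whose endpoints lie on opposite sides of y = 31.5, where each meets that height, and whether that is right or left of the point:
Z-3: 1–2 at x≈22.19 (right), 2–3 at x≈19.69 (right) → 2 crossings.
Z-19: no edge straddles that height → 0 crossings.
Z-9: no edge straddles that height → 0 crossings.
All counts are even, so the point lies outside every listed polygon.

none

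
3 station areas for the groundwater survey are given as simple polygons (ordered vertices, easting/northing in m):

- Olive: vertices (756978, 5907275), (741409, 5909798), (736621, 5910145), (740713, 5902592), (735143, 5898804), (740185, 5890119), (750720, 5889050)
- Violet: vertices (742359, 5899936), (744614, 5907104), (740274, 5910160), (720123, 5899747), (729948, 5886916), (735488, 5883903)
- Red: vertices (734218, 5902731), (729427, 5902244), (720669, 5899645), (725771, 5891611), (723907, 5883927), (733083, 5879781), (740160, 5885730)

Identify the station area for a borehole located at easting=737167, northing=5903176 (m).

Violet

Cast a ray rightward from (737167, 5903176). For each polygon, the edges (by vertex number in listed order) whose endpoints lie on opposite sides of northing = 5903176, where each meets that height, and whether that is right or left of the point:
Olive: 3–4 at easting≈740396.6 (right), 7–1 at easting≈755570.5 (right) → 2 crossings.
Violet: 1–2 at easting≈743378.3 (right), 3–4 at easting≈726758.7 (left) → 1 crossing.
Red: no edge straddles that height → 0 crossings.
Only Violet has an odd count, so the point is inside Violet.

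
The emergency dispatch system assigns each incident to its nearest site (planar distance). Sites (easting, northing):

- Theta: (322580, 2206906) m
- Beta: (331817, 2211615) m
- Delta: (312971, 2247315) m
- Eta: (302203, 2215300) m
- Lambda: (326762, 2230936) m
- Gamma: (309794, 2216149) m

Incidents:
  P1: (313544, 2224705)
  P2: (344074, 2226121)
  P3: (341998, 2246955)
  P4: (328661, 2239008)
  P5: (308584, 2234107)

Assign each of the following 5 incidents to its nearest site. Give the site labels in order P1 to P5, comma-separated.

P1 → Gamma (d²=87267636.00)
P2 → Lambda (d²=322889569.00)
P3 → Lambda (d²=488744057.00)
P4 → Lambda (d²=68763385.00)
P5 → Delta (d²=193697033.00)

Gamma, Lambda, Lambda, Lambda, Delta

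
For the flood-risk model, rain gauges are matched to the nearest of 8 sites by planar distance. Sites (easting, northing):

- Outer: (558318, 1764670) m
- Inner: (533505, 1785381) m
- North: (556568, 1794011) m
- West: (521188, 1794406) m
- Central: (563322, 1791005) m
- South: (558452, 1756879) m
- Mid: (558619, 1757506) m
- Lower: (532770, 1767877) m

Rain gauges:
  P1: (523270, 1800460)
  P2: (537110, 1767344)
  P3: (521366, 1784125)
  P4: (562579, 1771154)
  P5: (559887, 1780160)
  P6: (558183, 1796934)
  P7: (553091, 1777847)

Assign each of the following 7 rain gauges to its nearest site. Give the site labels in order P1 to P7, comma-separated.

P1 → West (d²=40985640.00)
P2 → Lower (d²=19119689.00)
P3 → West (d²=105730645.00)
P4 → Outer (d²=60198377.00)
P5 → Central (d²=129413250.00)
P6 → North (d²=11152154.00)
P7 → Outer (d²=200954858.00)

West, Lower, West, Outer, Central, North, Outer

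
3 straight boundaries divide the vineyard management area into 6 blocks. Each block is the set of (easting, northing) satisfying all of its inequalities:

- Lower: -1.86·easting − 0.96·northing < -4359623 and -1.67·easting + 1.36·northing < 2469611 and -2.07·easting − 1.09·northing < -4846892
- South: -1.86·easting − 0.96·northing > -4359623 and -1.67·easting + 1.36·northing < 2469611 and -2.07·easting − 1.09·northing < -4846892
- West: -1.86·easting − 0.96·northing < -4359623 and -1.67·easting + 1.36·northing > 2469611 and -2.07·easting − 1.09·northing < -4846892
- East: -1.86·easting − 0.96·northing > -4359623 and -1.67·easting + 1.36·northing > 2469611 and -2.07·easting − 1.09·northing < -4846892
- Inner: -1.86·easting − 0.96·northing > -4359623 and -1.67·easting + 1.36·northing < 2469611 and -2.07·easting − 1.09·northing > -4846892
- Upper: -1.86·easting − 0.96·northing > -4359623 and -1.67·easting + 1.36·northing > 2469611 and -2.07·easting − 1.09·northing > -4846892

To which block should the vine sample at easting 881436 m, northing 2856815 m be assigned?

-1.86·881436 − 0.96·2856815 = -4382013.360, which is < -4359623
-1.67·881436 + 1.36·2856815 = 2413270.280, which is < 2469611
-2.07·881436 − 1.09·2856815 = -4938500.870, which is < -4846892
This sign pattern matches Lower.

Lower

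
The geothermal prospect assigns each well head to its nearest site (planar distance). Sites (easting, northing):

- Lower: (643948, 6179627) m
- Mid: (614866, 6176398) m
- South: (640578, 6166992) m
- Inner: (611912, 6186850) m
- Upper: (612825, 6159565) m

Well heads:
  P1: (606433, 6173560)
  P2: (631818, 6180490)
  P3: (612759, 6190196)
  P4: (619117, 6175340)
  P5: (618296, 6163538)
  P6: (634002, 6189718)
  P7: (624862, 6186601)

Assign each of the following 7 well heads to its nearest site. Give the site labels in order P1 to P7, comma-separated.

P1 → Mid (d²=79169733.00)
P2 → Lower (d²=147881669.00)
P3 → Inner (d²=11913125.00)
P4 → Mid (d²=19190365.00)
P5 → Upper (d²=45716570.00)
P6 → Lower (d²=200751197.00)
P7 → Inner (d²=167764501.00)

Mid, Lower, Inner, Mid, Upper, Lower, Inner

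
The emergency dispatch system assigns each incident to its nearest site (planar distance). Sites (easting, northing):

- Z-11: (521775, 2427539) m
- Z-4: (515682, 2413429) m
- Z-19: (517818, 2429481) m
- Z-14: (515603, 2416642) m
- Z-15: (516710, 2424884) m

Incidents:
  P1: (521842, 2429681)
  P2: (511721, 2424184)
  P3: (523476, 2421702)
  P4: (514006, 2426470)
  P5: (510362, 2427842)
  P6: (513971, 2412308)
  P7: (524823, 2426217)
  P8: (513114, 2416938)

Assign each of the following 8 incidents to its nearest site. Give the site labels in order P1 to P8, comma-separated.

Z-11, Z-15, Z-11, Z-15, Z-15, Z-4, Z-11, Z-14

P1 → Z-11 (d²=4592653.00)
P2 → Z-15 (d²=25380121.00)
P3 → Z-11 (d²=36963970.00)
P4 → Z-15 (d²=9827012.00)
P5 → Z-15 (d²=49046868.00)
P6 → Z-4 (d²=4184162.00)
P7 → Z-11 (d²=11037988.00)
P8 → Z-14 (d²=6282737.00)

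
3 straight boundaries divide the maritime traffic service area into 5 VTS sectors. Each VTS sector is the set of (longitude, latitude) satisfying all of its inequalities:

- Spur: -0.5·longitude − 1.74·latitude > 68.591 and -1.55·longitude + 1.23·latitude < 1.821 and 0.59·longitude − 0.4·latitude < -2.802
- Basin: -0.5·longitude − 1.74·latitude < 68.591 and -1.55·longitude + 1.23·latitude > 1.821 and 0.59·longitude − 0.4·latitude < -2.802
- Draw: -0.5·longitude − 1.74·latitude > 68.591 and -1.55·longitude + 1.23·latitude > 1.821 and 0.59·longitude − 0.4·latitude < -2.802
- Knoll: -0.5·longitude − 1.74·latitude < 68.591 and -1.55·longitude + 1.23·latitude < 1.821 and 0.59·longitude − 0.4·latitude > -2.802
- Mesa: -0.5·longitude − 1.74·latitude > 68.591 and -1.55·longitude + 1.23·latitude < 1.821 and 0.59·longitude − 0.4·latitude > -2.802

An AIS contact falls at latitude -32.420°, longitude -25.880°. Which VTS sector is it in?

-0.5·-25.880 − 1.74·-32.420 = 69.351, which is > 68.591
-1.55·-25.880 + 1.23·-32.420 = 0.237, which is < 1.821
0.59·-25.880 − 0.4·-32.420 = -2.301, which is > -2.802
This sign pattern matches Mesa.

Mesa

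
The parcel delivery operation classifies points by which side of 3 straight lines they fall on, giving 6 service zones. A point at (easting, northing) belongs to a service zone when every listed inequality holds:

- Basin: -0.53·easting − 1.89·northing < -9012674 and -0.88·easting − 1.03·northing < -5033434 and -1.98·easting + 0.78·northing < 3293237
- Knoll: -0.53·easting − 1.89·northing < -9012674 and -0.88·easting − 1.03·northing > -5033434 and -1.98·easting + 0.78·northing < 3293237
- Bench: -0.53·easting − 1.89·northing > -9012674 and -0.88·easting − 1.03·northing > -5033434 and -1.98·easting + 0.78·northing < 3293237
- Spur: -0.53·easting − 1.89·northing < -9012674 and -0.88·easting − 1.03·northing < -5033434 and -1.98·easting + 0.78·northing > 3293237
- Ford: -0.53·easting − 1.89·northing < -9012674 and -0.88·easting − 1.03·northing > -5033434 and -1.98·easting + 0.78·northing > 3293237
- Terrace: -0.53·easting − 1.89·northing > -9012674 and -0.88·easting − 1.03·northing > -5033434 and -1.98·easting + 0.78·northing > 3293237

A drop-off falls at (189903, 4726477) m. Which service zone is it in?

Spur

-0.53·189903 − 1.89·4726477 = -9033690.120, which is < -9012674
-0.88·189903 − 1.03·4726477 = -5035385.950, which is < -5033434
-1.98·189903 + 0.78·4726477 = 3310644.120, which is > 3293237
This sign pattern matches Spur.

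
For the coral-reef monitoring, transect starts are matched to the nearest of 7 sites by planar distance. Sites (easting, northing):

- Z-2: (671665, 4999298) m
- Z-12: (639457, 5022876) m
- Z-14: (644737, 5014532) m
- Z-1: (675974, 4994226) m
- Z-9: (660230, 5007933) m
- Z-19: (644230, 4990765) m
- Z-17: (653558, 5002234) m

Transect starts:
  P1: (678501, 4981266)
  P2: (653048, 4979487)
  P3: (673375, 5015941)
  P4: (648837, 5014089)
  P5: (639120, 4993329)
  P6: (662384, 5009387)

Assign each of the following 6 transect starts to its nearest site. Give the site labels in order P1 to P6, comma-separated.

Z-1, Z-19, Z-9, Z-14, Z-19, Z-9

P1 → Z-1 (d²=174347329.00)
P2 → Z-19 (d²=204950408.00)
P3 → Z-9 (d²=236919089.00)
P4 → Z-14 (d²=17006249.00)
P5 → Z-19 (d²=32686196.00)
P6 → Z-9 (d²=6753832.00)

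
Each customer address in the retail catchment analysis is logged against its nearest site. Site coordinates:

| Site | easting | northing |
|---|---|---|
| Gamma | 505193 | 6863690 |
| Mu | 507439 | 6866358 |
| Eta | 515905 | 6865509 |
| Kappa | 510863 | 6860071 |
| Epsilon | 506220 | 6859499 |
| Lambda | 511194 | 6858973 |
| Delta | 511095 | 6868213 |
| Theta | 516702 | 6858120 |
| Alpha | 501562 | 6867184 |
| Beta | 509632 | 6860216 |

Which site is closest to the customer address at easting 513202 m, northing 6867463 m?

Delta

Squared distances to each site:
Gamma: 78379610.000; Mu: 34433194.000; Eta: 11124325.000; Kappa: 60112585.000; Epsilon: 112173620.000; Lambda: 76112164.000; Delta: 5001949.000; Theta: 99541649.000; Alpha: 135567441.000; Beta: 65263909.000.
Minimum at Delta.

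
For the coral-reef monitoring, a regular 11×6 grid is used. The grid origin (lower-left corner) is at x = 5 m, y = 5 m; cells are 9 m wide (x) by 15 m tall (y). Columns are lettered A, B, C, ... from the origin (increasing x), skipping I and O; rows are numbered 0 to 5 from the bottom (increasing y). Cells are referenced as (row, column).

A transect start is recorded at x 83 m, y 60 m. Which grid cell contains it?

(3, J)

Column index: ⌊(83 − 5) / 9⌋ = ⌊8.667⌋ = 8 → column J
Row offset from origin: ⌊(60 − 5) / 15⌋ = ⌊3.667⌋ = 3 → row 3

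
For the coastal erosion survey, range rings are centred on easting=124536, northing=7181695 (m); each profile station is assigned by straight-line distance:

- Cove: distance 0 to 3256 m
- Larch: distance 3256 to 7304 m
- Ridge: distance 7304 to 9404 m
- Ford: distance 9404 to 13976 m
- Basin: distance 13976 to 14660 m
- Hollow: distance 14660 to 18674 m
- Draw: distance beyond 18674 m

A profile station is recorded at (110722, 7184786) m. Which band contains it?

Basin

Distance = √((110722−124536)² + (7184786−7181695)²) = √(190826596.000 + 9554281.000) = 14155.595 m.
13976 ≤ 14155.595 < 14660 → Basin.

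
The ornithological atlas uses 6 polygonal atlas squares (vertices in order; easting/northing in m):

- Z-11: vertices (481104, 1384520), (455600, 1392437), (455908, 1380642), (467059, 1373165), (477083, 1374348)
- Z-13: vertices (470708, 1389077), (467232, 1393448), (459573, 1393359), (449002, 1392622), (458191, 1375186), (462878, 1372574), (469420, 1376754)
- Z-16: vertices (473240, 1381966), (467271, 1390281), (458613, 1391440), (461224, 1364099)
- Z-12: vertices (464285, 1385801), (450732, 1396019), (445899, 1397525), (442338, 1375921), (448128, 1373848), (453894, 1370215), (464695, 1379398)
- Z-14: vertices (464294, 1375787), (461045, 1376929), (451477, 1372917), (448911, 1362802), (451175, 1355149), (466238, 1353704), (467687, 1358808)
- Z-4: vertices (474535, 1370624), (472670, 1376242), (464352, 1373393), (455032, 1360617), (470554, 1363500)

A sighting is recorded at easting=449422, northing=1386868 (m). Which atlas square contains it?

Z-12

Cast a ray rightward from (449422, 1386868). For each polygon, the edges (by vertex number in listed order) whose endpoints lie on opposite sides of northing = 1386868, where each meets that height, and whether that is right or left of the point:
Z-11: 1–2 at easting≈473540.1 (right), 2–3 at easting≈455745.4 (right) → 2 crossings.
Z-13: 4–5 at easting≈452034.4 (right), 7–1 at easting≈470477.1 (right) → 2 crossings.
Z-16: 1–2 at easting≈469721.1 (right), 3–4 at easting≈459049.6 (right) → 2 crossings.
Z-12: 1–2 at easting≈462869.7 (right), 3–4 at easting≈444142.4 (left) → 1 crossing.
Z-14: no edge straddles that height → 0 crossings.
Z-4: no edge straddles that height → 0 crossings.
Only Z-12 has an odd count, so the point is inside Z-12.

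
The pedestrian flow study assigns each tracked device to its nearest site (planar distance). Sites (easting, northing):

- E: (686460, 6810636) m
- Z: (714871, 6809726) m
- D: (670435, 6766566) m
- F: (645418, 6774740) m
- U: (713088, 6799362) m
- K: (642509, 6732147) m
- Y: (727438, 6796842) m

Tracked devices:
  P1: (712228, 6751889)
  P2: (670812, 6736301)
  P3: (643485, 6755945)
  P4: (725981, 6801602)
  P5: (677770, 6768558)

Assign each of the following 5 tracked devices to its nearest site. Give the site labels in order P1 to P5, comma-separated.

P1 → D (d²=1962069178.00)
P2 → K (d²=818315525.00)
P3 → F (d²=356988514.00)
P4 → Y (d²=24780449.00)
P5 → D (d²=57770289.00)

D, K, F, Y, D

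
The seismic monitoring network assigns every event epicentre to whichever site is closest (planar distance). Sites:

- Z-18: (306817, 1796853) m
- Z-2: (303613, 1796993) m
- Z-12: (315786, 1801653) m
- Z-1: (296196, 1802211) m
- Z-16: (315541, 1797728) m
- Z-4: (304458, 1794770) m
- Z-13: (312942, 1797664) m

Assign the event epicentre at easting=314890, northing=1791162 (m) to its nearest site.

Z-16

Squared distances to each site:
Z-18: 97560810.000; Z-2: 161171290.000; Z-12: 110863897.000; Z-1: 471546037.000; Z-16: 43536157.000; Z-4: 121844288.000; Z-13: 46070708.000.
Minimum at Z-16.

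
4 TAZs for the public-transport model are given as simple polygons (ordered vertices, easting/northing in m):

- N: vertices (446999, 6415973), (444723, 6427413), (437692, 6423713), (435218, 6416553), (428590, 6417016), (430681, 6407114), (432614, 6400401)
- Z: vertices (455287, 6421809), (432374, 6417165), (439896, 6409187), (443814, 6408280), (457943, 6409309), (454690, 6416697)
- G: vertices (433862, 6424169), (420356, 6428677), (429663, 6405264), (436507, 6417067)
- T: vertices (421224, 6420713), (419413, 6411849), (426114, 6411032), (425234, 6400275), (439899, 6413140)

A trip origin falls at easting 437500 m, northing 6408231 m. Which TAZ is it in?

N

Cast a ray rightward from (437500, 6408231). For each polygon, the edges (by vertex number in listed order) whose endpoints lie on opposite sides of northing = 6408231, where each meets that height, and whether that is right or left of the point:
N: 5–6 at easting≈430445.1 (left), 7–1 at easting≈439847.1 (right) → 1 crossing.
Z: no edge straddles that height → 0 crossings.
G: 2–3 at easting≈428483.6 (left), 3–4 at easting≈431383.4 (left) → 0 crossings.
T: 3–4 at easting≈425884.9 (left), 4–5 at easting≈434303.2 (left) → 0 crossings.
Only N has an odd count, so the point is inside N.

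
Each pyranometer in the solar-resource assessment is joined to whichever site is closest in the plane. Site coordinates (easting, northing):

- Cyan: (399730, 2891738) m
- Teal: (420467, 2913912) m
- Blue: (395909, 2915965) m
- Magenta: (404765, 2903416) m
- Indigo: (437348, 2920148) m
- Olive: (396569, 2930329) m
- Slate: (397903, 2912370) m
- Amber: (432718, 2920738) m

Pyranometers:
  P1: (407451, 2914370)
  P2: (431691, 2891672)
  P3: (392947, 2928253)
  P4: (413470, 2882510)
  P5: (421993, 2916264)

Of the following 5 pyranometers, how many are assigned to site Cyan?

1

P1 → Slate
P2 → Teal
P3 → Olive
P4 → Cyan
P5 → Teal
1 of the 5 goes to Cyan.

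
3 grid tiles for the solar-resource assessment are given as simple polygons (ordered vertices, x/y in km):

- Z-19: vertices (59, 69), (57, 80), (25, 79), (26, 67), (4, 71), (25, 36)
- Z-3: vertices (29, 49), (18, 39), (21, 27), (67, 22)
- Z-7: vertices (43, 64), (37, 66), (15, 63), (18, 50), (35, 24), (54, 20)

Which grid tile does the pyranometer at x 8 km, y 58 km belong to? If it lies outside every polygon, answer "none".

none

Cast a ray rightward from (8, 58). For each polygon, the edges (by vertex number in listed order) whose endpoints lie on opposite sides of y = 58, where each meets that height, and whether that is right or left of the point:
Z-19: 5–6 at x≈11.8 (right), 6–1 at x≈47.7 (right) → 2 crossings.
Z-3: no edge straddles that height → 0 crossings.
Z-7: 3–4 at x≈16.2 (right), 6–1 at x≈44.5 (right) → 2 crossings.
All counts are even, so the point lies outside every listed polygon.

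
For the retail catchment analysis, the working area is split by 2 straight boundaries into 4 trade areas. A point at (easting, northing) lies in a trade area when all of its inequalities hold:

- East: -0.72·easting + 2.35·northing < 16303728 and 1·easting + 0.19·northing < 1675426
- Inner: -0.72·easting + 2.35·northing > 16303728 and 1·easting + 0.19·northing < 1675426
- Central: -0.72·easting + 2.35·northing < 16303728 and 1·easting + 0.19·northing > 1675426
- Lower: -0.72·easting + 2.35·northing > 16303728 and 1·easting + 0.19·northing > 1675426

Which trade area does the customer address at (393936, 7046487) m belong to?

-0.72·393936 + 2.35·7046487 = 16275610.530, which is < 16303728
1·393936 + 0.19·7046487 = 1732768.530, which is > 1675426
This sign pattern matches Central.

Central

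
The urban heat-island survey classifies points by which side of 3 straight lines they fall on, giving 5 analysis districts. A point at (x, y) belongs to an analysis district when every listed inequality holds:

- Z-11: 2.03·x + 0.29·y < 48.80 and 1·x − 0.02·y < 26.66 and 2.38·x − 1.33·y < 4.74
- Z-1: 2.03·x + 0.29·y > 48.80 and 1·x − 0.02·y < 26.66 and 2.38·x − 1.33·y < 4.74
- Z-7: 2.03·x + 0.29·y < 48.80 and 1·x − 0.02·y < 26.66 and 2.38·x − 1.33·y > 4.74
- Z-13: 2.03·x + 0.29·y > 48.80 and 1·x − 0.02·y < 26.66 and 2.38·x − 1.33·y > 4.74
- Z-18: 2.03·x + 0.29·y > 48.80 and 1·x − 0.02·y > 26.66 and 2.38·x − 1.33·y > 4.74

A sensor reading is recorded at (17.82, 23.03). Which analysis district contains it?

Z-7

2.03·17.82 + 0.29·23.03 = 42.853, which is < 48.80
1·17.82 − 0.02·23.03 = 17.359, which is < 26.66
2.38·17.82 − 1.33·23.03 = 11.782, which is > 4.74
This sign pattern matches Z-7.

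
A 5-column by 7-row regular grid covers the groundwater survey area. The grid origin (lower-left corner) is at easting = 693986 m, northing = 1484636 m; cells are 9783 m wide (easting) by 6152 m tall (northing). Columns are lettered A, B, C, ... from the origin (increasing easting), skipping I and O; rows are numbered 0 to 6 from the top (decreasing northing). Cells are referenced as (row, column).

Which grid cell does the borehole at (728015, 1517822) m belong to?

Column index: ⌊(728015 − 693986) / 9783⌋ = ⌊3.478⌋ = 3 → column D
Row offset from origin: ⌊(1517822 − 1484636) / 6152⌋ = ⌊5.394⌋ = 5 → row 1 (counted from top)

(1, D)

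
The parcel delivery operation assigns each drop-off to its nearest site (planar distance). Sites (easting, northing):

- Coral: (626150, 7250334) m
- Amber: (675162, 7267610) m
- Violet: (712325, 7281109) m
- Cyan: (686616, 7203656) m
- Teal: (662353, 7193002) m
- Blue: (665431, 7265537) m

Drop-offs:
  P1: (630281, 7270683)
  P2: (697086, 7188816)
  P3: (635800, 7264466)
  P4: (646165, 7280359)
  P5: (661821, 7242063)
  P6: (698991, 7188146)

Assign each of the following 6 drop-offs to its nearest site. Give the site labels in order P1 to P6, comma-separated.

P1 → Coral (d²=431146962.00)
P2 → Cyan (d²=329846500.00)
P3 → Coral (d²=292835924.00)
P4 → Blue (d²=590870440.00)
P5 → Blue (d²=564060776.00)
P6 → Cyan (d²=393700725.00)

Coral, Cyan, Coral, Blue, Blue, Cyan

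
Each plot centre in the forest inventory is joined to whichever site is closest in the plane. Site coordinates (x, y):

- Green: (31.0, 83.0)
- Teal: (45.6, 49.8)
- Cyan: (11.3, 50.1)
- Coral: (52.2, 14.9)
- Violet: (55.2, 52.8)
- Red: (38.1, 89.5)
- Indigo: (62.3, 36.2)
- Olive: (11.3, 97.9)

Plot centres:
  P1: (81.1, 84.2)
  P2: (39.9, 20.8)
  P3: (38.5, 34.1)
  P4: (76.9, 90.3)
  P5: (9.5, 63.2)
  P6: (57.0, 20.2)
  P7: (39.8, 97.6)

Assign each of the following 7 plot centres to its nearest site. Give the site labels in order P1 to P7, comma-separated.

Violet, Coral, Teal, Red, Cyan, Coral, Red

P1 → Violet (d²=1656.77)
P2 → Coral (d²=186.10)
P3 → Teal (d²=296.90)
P4 → Red (d²=1506.08)
P5 → Cyan (d²=174.85)
P6 → Coral (d²=51.13)
P7 → Red (d²=68.50)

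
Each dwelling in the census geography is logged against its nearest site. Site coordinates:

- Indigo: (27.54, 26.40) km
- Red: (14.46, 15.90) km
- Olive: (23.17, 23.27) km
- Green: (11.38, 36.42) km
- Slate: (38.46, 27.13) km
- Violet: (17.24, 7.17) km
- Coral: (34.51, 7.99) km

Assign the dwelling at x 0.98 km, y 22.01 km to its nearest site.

Squared distances to each site:
Indigo: 724.706; Red: 219.043; Olive: 493.984; Green: 315.808; Slate: 1430.965; Violet: 484.613; Coral: 1320.821.
Minimum at Red.

Red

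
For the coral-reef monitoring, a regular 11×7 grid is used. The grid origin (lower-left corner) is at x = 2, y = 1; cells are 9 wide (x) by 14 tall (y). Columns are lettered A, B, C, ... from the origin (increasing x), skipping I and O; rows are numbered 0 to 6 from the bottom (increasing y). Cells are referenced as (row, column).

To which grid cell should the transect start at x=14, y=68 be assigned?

Column index: ⌊(14 − 2) / 9⌋ = ⌊1.333⌋ = 1 → column B
Row offset from origin: ⌊(68 − 1) / 14⌋ = ⌊4.786⌋ = 4 → row 4

(4, B)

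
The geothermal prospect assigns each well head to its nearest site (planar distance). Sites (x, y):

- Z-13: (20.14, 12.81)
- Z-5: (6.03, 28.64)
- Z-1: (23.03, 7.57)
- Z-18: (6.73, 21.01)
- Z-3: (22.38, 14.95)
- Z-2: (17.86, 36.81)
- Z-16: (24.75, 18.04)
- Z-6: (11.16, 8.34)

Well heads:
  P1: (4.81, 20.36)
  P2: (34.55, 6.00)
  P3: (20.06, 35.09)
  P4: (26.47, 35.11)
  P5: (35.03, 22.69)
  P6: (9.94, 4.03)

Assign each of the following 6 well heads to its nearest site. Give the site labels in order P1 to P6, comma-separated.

P1 → Z-18 (d²=4.11)
P2 → Z-1 (d²=135.18)
P3 → Z-2 (d²=7.80)
P4 → Z-2 (d²=77.02)
P5 → Z-16 (d²=127.30)
P6 → Z-6 (d²=20.06)

Z-18, Z-1, Z-2, Z-2, Z-16, Z-6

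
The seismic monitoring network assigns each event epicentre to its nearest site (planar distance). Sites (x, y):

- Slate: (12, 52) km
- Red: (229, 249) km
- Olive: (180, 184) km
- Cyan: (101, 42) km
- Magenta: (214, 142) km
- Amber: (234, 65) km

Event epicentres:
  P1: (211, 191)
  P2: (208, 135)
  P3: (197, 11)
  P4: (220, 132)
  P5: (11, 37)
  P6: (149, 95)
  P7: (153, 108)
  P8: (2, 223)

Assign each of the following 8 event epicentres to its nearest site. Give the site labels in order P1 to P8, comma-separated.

P1 → Olive (d²=1010.00)
P2 → Magenta (d²=85.00)
P3 → Amber (d²=4285.00)
P4 → Magenta (d²=136.00)
P5 → Slate (d²=226.00)
P6 → Cyan (d²=5113.00)
P7 → Magenta (d²=4877.00)
P8 → Slate (d²=29341.00)

Olive, Magenta, Amber, Magenta, Slate, Cyan, Magenta, Slate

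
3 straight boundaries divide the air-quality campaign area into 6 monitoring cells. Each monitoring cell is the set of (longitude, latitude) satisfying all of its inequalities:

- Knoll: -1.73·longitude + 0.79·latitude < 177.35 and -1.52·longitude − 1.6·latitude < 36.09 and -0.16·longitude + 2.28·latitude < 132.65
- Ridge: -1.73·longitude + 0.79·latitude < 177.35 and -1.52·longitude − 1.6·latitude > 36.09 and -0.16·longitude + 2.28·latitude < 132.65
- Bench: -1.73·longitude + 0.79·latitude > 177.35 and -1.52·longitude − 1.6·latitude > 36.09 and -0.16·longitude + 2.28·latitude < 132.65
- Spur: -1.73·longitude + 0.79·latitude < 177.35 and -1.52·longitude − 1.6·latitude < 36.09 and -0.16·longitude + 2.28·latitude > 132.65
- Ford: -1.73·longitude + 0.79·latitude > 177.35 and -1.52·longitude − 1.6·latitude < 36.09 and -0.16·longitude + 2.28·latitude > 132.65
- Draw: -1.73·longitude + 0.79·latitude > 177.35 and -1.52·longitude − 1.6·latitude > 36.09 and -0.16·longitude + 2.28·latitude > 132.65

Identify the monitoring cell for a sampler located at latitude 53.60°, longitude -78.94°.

-1.73·-78.94 + 0.79·53.60 = 178.910, which is > 177.35
-1.52·-78.94 − 1.6·53.60 = 34.229, which is < 36.09
-0.16·-78.94 + 2.28·53.60 = 134.838, which is > 132.65
This sign pattern matches Ford.

Ford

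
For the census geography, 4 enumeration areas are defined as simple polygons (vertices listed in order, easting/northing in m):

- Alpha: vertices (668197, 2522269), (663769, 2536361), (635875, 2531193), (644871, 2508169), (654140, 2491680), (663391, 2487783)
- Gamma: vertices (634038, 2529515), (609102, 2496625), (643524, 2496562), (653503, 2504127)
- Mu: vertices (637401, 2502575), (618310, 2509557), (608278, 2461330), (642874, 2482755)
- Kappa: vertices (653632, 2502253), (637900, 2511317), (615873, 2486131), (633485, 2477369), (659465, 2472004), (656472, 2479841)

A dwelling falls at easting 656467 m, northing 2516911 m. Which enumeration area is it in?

Alpha

Cast a ray rightward from (656467, 2516911). For each polygon, the edges (by vertex number in listed order) whose endpoints lie on opposite sides of northing = 2516911, where each meets that height, and whether that is right or left of the point:
Alpha: 3–4 at easting≈641455.3 (left), 6–1 at easting≈667450.3 (right) → 1 crossing.
Gamma: 1–2 at easting≈624482.1 (left), 4–1 at easting≈643701.5 (left) → 0 crossings.
Mu: no edge straddles that height → 0 crossings.
Kappa: no edge straddles that height → 0 crossings.
Only Alpha has an odd count, so the point is inside Alpha.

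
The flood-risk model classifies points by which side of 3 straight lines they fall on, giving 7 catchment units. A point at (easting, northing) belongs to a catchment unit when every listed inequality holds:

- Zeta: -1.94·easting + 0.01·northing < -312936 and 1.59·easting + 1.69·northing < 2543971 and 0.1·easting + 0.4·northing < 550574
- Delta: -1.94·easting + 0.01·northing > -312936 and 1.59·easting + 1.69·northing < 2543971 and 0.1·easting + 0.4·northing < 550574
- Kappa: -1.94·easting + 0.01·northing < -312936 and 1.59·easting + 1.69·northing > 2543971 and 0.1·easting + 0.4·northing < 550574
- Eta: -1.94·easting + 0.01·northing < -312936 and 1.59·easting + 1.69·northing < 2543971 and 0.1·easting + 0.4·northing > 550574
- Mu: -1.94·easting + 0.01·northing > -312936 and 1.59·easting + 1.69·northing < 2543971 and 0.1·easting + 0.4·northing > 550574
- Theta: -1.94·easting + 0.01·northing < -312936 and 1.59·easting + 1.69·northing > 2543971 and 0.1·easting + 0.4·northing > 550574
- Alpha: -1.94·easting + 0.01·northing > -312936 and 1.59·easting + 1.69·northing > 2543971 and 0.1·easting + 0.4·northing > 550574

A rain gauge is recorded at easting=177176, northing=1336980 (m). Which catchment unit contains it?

Eta

-1.94·177176 + 0.01·1336980 = -330351.640, which is < -312936
1.59·177176 + 1.69·1336980 = 2541206.040, which is < 2543971
0.1·177176 + 0.4·1336980 = 552509.600, which is > 550574
This sign pattern matches Eta.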